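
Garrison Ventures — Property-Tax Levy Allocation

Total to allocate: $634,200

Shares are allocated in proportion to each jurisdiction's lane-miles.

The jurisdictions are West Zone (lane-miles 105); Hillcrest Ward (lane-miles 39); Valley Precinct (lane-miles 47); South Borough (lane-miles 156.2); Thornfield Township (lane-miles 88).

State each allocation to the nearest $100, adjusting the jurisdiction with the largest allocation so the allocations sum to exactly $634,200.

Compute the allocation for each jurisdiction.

West Zone: $153,000 · Hillcrest Ward: $56,800 · Valley Precinct: $68,500 · South Borough: $227,700 · Thornfield Township: $128,200

Sum of lane-miles: 435.2.
Unrounded shares: West Zone 105/435.2 × $634,200 = 153,012.41; Hillcrest Ward 39/435.2 × $634,200 = 56,833.18; Valley Precinct 47/435.2 × $634,200 = 68,491.27; South Borough 156.2/435.2 × $634,200 = 227,624.17; Thornfield Township 88/435.2 × $634,200 = 128,238.97.
Rounded to nearest $100: West Zone $153,000; Hillcrest Ward $56,800; Valley Precinct $68,500; South Borough $227,600; Thornfield Township $128,200. Sum = $634,100.
Difference $634,200 − $634,100 = +$100 applied to largest allocation (South Borough): South Borough becomes $227,700.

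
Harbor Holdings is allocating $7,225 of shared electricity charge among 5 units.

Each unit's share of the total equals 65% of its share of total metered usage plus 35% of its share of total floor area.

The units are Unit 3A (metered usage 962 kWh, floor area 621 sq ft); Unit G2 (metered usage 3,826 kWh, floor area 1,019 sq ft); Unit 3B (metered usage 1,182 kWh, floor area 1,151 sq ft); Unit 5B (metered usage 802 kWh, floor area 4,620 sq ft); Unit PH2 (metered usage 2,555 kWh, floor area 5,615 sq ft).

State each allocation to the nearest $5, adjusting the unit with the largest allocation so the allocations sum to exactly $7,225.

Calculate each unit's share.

Totals — metered usage 9,327, floor area 13,026.
Combined weights (65% metered usage + 35% floor area): Unit 3A 0.0837; Unit G2 0.2940; Unit 3B 0.1133; Unit 5B 0.1800; Unit PH2 0.3289.
Unrounded shares: Unit 3A 604.93; Unit G2 2,124.25; Unit 3B 818.60; Unit 5B 1,300.70; Unit PH2 2,376.52.
At nearest $5: Unit 3A $605; Unit G2 $2,125; Unit 3B $820; Unit 5B $1,300; Unit PH2 $2,375. Sum = $7,225.
Rounded total matches; no reconciliation needed.

Unit 3A: $605 | Unit G2: $2,125 | Unit 3B: $820 | Unit 5B: $1,300 | Unit PH2: $2,375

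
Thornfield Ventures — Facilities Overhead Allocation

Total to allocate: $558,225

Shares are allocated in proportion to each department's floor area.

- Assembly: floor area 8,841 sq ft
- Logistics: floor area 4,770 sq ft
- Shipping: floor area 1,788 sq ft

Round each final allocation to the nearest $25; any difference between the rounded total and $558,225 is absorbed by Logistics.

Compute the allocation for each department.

Assembly: $320,500; Logistics: $172,900; Shipping: $64,825

Floor area total: 15,399.
Unrounded shares: Assembly 8,841/15,399 × $558,225 = 320,492.71; Logistics 4,770/15,399 × $558,225 = 172,915.98; Shipping 1,788/15,399 × $558,225 = 64,816.31.
At nearest $25: Assembly $320,500; Logistics $172,925; Shipping $64,825. Sum = $558,250.
Difference $558,225 − $558,250 = −$25 applied to Logistics: Logistics becomes $172,900.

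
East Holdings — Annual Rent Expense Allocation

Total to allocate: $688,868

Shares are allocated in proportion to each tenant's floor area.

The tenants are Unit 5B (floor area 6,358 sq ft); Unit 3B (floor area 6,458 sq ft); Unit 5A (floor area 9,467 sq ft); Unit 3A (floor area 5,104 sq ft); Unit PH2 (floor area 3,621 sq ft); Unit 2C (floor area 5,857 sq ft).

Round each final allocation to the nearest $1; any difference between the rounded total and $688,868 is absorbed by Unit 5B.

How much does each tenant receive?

Unit 5B: $118,806 · Unit 3B: $120,676 · Unit 5A: $176,903 · Unit 3A: $95,375 · Unit PH2: $67,663 · Unit 2C: $109,445

Floor area total: 36,865.
Proportional shares: Unit 5B 6,358/36,865 × $688,868 = 118,807.07; Unit 3B 6,458/36,865 × $688,868 = 120,675.70; Unit 5A 9,467/36,865 × $688,868 = 176,902.57; Unit 3A 5,104/36,865 × $688,868 = 95,374.54; Unit PH2 3,621/36,865 × $688,868 = 67,662.85; Unit 2C 5,857/36,865 × $688,868 = 109,445.27.
Rounded to nearest $1: Unit 5B $118,807; Unit 3B $120,676; Unit 5A $176,903; Unit 3A $95,375; Unit PH2 $67,663; Unit 2C $109,445. Sum = $688,869.
Difference $688,868 − $688,869 = −$1 applied to Unit 5B: Unit 5B becomes $118,806.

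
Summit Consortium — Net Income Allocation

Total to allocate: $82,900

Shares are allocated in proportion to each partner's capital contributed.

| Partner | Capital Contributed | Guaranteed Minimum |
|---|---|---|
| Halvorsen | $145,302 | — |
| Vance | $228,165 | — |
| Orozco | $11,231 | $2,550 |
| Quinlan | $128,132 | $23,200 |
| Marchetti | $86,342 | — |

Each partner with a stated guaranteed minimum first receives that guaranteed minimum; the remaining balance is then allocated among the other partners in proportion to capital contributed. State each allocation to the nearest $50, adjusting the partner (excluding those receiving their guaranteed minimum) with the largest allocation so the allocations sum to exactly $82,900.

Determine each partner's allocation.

Halvorsen: $18,050 · Vance: $28,350 · Orozco: $2,550 · Quinlan: $23,200 · Marchetti: $10,750

Fund the minimums — Orozco $2,550; Quinlan $23,200. Balance $57,150.
Balance split over remaining capital contributed 459,809: Halvorsen 18,059.69 → $18,050; Vance 28,358.80 → $28,350; Marchetti 10,731.51 → $10,750.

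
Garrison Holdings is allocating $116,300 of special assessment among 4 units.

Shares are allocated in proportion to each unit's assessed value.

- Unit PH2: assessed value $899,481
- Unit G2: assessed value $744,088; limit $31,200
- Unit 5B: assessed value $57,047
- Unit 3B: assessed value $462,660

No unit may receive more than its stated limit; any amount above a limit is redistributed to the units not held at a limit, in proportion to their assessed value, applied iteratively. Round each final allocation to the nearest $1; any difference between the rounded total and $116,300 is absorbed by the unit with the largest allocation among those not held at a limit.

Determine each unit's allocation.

Assessed value total: 2,163,276.
Pro-rata shares before constraints: Unit PH2 48,357.05; Unit G2 40,002.96; Unit 5B 3,066.91; Unit 3B 24,873.09.
Cap binds for Unit G2 ($31,200); balance $85,100 reallocated over remaining assessed value 1,419,188.
Redistributed shares: Unit PH2 53,936.36 → $53,936; Unit 5B 3,420.76 → $3,421; Unit 3B 27,742.88 → $27,743.

Unit PH2: $53,936; Unit G2: $31,200; Unit 5B: $3,421; Unit 3B: $27,743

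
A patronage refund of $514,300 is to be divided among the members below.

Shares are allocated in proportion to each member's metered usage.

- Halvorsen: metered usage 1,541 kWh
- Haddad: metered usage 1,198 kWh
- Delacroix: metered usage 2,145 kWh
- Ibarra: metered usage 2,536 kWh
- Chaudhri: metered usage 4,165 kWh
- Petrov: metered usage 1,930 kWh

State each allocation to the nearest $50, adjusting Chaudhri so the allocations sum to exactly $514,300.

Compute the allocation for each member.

Halvorsen: $58,650; Haddad: $45,600; Delacroix: $81,650; Ibarra: $96,500; Chaudhri: $158,450; Petrov: $73,450

Total metered usage = 13,515.
Pro-rata amounts: Halvorsen 1,541/13,515 × $514,300 = 58,641.24; Haddad 1,198/13,515 × $514,300 = 45,588.71; Delacroix 2,145/13,515 × $514,300 = 81,625.86; Ibarra 2,536/13,515 × $514,300 = 96,504.98; Chaudhri 4,165/13,515 × $514,300 = 158,494.97; Petrov 1,930/13,515 × $514,300 = 73,444.25.
At nearest $50: Halvorsen $58,650; Haddad $45,600; Delacroix $81,650; Ibarra $96,500; Chaudhri $158,500; Petrov $73,450. Sum = $514,350.
Difference $514,300 − $514,350 = −$50 applied to Chaudhri: Chaudhri becomes $158,450.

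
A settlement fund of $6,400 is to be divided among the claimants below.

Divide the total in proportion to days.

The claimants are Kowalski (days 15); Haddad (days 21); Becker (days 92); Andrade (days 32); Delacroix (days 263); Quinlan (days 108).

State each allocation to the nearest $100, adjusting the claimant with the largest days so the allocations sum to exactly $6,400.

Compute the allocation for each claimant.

Kowalski: $200; Haddad: $300; Becker: $1,100; Andrade: $400; Delacroix: $3,100; Quinlan: $1,300

Combined days = 531.
Unrounded shares: Kowalski 15/531 × $6,400 = 180.79; Haddad 21/531 × $6,400 = 253.11; Becker 92/531 × $6,400 = 1,108.85; Andrade 32/531 × $6,400 = 385.69; Delacroix 263/531 × $6,400 = 3,169.87; Quinlan 108/531 × $6,400 = 1,301.69.
Rounded to nearest $100: Kowalski $200; Haddad $300; Becker $1,100; Andrade $400; Delacroix $3,200; Quinlan $1,300. Sum = $6,500.
Difference $6,400 − $6,500 = −$100 applied to largest days (Delacroix): Delacroix becomes $3,100.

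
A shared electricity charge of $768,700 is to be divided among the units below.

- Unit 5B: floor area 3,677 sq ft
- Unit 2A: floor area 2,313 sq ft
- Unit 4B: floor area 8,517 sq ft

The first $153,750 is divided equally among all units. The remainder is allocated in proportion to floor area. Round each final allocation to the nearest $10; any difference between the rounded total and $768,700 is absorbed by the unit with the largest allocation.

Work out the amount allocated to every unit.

Unit 5B: $207,120 | Unit 2A: $149,300 | Unit 4B: $412,280

$153,750 shared equally gives $51,250 per unit.
Remainder $614,950 by floor area (total 14,507): Unit 5B 155,867.59 → $155,870; Unit 2A 98,047.79 → $98,050; Unit 4B 361,034.61 → $361,030.
Totals: Unit 5B $51,250 + $155,870 = $207,120; Unit 2A $51,250 + $98,050 = $149,300; Unit 4B $51,250 + $361,030 = $412,280.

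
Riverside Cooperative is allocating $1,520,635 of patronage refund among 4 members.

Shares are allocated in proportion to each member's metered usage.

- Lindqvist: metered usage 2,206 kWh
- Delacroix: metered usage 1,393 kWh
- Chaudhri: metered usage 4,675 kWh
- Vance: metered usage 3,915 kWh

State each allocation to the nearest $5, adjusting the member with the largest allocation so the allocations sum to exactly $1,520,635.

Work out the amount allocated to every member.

Sum of metered usage: 12,189.
Raw shares: Lindqvist 2,206/12,189 × $1,520,635 = 275,208.86; Delacroix 1,393/12,189 × $1,520,635 = 173,783.29; Chaudhri 4,675/12,189 × $1,520,635 = 583,228.21; Vance 3,915/12,189 × $1,520,635 = 488,414.64.
Rounded to nearest $5: Lindqvist $275,210; Delacroix $173,785; Chaudhri $583,230; Vance $488,415. Sum = $1,520,640.
Difference $1,520,635 − $1,520,640 = −$5 applied to largest allocation (Chaudhri): Chaudhri becomes $583,225.

Lindqvist: $275,210; Delacroix: $173,785; Chaudhri: $583,225; Vance: $488,415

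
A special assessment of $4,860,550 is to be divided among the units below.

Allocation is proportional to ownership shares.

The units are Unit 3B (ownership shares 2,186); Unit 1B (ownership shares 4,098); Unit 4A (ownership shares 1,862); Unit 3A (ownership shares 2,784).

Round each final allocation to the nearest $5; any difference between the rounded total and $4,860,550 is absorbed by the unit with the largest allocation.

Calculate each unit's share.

Combined ownership shares = 10,930.
Unrounded shares: Unit 3B 2,186/10,930 × $4,860,550 = 972,110.00; Unit 1B 4,098/10,930 × $4,860,550 = 1,822,372.73; Unit 4A 1,862/10,930 × $4,860,550 = 828,027.82; Unit 3A 2,784/10,930 × $4,860,550 = 1,238,039.45.
At nearest $5: Unit 3B $972,110; Unit 1B $1,822,375; Unit 4A $828,030; Unit 3A $1,238,040. Sum = $4,860,555.
Difference $4,860,550 − $4,860,555 = −$5 applied to largest allocation (Unit 1B): Unit 1B becomes $1,822,370.

Unit 3B: $972,110 · Unit 1B: $1,822,370 · Unit 4A: $828,030 · Unit 3A: $1,238,040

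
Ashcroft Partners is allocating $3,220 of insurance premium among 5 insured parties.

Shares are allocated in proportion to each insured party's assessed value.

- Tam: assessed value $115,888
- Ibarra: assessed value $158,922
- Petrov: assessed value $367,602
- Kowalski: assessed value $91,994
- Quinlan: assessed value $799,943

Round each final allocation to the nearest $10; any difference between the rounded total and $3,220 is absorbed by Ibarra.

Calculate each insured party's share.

Sum of assessed value: 1,534,349.
Unrounded shares: Tam 115,888/1,534,349 × $3,220 = 243.20; Ibarra 158,922/1,534,349 × $3,220 = 333.52; Petrov 367,602/1,534,349 × $3,220 = 771.45; Kowalski 91,994/1,534,349 × $3,220 = 193.06; Quinlan 799,943/1,534,349 × $3,220 = 1,678.77.
At nearest $10: Tam $240; Ibarra $330; Petrov $770; Kowalski $190; Quinlan $1,680. Sum = $3,210.
Difference $3,220 − $3,210 = +$10 applied to Ibarra: Ibarra becomes $340.

Tam: $240; Ibarra: $340; Petrov: $770; Kowalski: $190; Quinlan: $1,680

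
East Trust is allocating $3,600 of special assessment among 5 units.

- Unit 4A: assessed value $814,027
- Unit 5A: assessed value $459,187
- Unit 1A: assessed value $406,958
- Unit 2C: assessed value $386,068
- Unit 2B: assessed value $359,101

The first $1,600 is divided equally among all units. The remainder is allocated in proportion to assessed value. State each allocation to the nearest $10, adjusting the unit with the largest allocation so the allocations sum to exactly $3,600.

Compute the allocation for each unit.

Unit 4A: $980 · Unit 5A: $700 · Unit 1A: $660 · Unit 2C: $640 · Unit 2B: $620

First tranche $1,600 split equally: $320 each.
Remainder $2,000 by assessed value (total 2,425,341): Unit 4A 671.27 → $670; Unit 5A 378.66 → $380; Unit 1A 335.59 → $340; Unit 2C 318.36 → $320; Unit 2B 296.12 → $300.
Rounding difference −$10 on remainder applied to Unit 4A.
Totals: Unit 4A $320 + $660 = $980; Unit 5A $320 + $380 = $700; Unit 1A $320 + $340 = $660; Unit 2C $320 + $320 = $640; Unit 2B $320 + $300 = $620.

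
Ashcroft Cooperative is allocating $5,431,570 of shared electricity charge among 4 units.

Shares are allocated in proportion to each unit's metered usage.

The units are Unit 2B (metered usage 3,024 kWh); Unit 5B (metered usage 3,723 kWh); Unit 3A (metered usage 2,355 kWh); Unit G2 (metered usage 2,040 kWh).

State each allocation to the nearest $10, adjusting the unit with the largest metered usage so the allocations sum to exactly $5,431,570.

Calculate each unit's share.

Unit 2B: $1,474,160; Unit 5B: $1,814,910; Unit 3A: $1,148,030; Unit G2: $994,470

Combined metered usage = 3,024 + 3,723 + 2,355 + 2,040 = 11,142.
Pro-rata amounts: Unit 2B 1,474,157.93; Unit 5B 1,814,910.71; Unit 3A 1,148,029.74; Unit G2 994,471.62.
Rounded to nearest $10: Unit 2B $1,474,160; Unit 5B $1,814,910; Unit 3A $1,148,030; Unit G2 $994,470. Sum = $5,431,570.
No rounding difference to absorb.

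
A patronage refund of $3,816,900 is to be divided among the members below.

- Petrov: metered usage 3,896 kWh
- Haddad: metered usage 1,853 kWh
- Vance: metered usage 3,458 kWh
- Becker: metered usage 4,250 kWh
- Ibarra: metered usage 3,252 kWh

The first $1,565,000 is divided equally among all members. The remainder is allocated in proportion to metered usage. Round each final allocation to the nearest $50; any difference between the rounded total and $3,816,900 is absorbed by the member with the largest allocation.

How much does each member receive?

Petrov: $838,050; Haddad: $562,750; Vance: $779,050; Becker: $885,750; Ibarra: $751,300

First tranche $1,565,000 split equally: $313,000 each.
Remainder $2,251,900 by metered usage (total 16,709): Petrov 525,070.47 → $525,050; Haddad 249,731.92 → $249,750; Vance 466,040.47 → $466,050; Becker 572,779.64 → $572,800; Ibarra 438,277.50 → $438,300.
Rounding difference −$50 on remainder applied to Becker.
Totals: Petrov $313,000 + $525,050 = $838,050; Haddad $313,000 + $249,750 = $562,750; Vance $313,000 + $466,050 = $779,050; Becker $313,000 + $572,750 = $885,750; Ibarra $313,000 + $438,300 = $751,300.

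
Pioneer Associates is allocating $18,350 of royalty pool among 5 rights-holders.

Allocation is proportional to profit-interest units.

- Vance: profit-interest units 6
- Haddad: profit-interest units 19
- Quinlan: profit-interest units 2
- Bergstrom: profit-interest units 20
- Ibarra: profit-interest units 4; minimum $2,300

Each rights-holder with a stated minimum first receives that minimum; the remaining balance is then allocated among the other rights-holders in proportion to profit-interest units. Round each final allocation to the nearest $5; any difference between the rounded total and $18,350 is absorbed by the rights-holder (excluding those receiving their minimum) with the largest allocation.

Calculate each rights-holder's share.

Guaranteed amounts: Ibarra $2,300. Residual $16,050.
Residual split over remaining profit-interest units 47: Vance 2,048.94 → $2,050; Haddad 6,488.30 → $6,490; Quinlan 682.98 → $685; Bergstrom 6,829.79 → $6,830.
Rounding difference −$5 applied to Bergstrom → $6,825.

Vance: $2,050; Haddad: $6,490; Quinlan: $685; Bergstrom: $6,825; Ibarra: $2,300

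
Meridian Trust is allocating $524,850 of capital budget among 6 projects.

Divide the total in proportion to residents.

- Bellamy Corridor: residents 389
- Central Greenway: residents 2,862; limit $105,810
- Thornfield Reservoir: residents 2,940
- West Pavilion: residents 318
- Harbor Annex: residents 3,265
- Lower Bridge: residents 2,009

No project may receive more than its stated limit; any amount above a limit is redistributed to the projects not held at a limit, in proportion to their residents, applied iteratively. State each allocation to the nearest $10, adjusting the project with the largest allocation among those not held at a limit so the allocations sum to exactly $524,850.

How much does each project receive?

Bellamy Corridor: $18,270 · Central Greenway: $105,810 · Thornfield Reservoir: $138,100 · West Pavilion: $14,940 · Harbor Annex: $153,360 · Lower Bridge: $94,370

Sum of residents: 11,783.
Proportional shares (ignoring caps): Bellamy Corridor 17,327.22; Central Greenway 127,482.02; Thornfield Reservoir 130,956.38; West Pavilion 14,164.67; Harbor Annex 145,432.85; Lower Bridge 89,486.86.
Cap binds for Central Greenway ($105,810); remaining pool $419,040 reallocated over remaining residents 8,921.
Remaining shares: Bellamy Corridor 18,272.23 → $18,270; Thornfield Reservoir 138,098.60 → $138,100; West Pavilion 14,937.20 → $14,940; Harbor Annex 153,364.60 → $153,360; Lower Bridge 94,367.38 → $94,370.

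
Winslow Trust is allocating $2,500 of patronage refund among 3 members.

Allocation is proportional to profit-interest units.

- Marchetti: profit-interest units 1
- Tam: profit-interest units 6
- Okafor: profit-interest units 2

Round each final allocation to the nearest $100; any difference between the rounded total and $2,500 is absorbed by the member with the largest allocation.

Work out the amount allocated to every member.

Marchetti: $300 · Tam: $1,600 · Okafor: $600

Total profit-interest units = 9.
Proportional shares: Marchetti 1/9 × $2,500 = 277.78; Tam 6/9 × $2,500 = 1,666.67; Okafor 2/9 × $2,500 = 555.56.
Rounded to nearest $100: Marchetti $300; Tam $1,700; Okafor $600. Sum = $2,600.
Difference $2,500 − $2,600 = −$100 applied to largest allocation (Tam): Tam becomes $1,600.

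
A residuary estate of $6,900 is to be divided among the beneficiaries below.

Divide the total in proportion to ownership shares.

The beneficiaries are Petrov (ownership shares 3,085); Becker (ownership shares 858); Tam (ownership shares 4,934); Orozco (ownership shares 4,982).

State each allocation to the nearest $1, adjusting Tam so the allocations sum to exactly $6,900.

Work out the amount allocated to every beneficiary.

Petrov: $1,536 · Becker: $427 · Tam: $2,457 · Orozco: $2,480

Ownership shares total: 13,859.
Proportional shares: Petrov 3,085/13,859 × $6,900 = 1,535.93; Becker 858/13,859 × $6,900 = 427.17; Tam 4,934/13,859 × $6,900 = 2,456.498; Orozco 4,982/13,859 × $6,900 = 2,480.40.
At nearest $1: Petrov $1,536; Becker $427; Tam $2,456; Orozco $2,480. Sum = $6,899.
Difference $6,900 − $6,899 = +$1 applied to Tam: Tam becomes $2,457.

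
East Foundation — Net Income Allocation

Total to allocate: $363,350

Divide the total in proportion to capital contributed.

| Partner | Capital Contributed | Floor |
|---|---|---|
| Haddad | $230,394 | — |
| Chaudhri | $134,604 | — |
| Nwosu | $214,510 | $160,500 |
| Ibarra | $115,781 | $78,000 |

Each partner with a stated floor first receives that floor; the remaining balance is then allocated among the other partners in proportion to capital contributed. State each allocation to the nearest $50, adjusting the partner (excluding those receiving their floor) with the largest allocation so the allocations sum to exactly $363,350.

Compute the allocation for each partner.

Fund the minimums — Nwosu $160,500; Ibarra $78,000. Remaining pool $124,850.
Remaining pool split over remaining capital contributed 364,998: Haddad 78,807.80 → $78,800; Chaudhri 46,042.20 → $46,050.

Haddad: $78,800; Chaudhri: $46,050; Nwosu: $160,500; Ibarra: $78,000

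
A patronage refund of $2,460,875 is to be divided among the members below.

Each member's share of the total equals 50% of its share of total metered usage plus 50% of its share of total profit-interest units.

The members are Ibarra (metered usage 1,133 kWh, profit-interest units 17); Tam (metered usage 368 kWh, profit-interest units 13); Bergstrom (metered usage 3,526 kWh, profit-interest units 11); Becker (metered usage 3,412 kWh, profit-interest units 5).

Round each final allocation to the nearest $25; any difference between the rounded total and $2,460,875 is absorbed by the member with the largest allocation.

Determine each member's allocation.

Metered usage total 8,439; profit-interest units total 46.
Composite weights (50% metered usage + 50% profit-interest units): Ibarra 0.2519; Tam 0.1631; Bergstrom 0.3285; Becker 0.2565.
Pro-rata amounts: Ibarra 619,922.50; Tam 401,388.10; Bergstrom 808,338.93; Becker 631,225.46.
After rounding ($25): Ibarra $619,925; Tam $401,400; Bergstrom $808,350; Becker $631,225. Sum = $2,460,900.
Difference $2,460,875 − $2,460,900 = −$25 applied to largest allocation (Bergstrom): Bergstrom becomes $808,325.

Ibarra: $619,925 · Tam: $401,400 · Bergstrom: $808,325 · Becker: $631,225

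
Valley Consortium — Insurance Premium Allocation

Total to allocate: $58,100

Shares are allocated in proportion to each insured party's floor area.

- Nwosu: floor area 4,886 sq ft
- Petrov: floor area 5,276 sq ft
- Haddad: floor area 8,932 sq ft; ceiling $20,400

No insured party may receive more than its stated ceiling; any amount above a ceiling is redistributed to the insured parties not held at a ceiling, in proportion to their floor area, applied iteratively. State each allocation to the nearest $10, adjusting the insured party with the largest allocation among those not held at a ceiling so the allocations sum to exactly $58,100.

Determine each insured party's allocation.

Nwosu: $18,130; Petrov: $19,570; Haddad: $20,400

Total floor area = 19,094.
Proportional shares (ignoring caps): Nwosu 14,867.32; Petrov 16,054.03; Haddad 27,178.65.
Cap binds for Haddad ($20,400); remaining pool $37,700 reallocated over remaining floor area 10,162.
Shares after redistribution: Nwosu 18,126.57 → $18,130; Petrov 19,573.43 → $19,570.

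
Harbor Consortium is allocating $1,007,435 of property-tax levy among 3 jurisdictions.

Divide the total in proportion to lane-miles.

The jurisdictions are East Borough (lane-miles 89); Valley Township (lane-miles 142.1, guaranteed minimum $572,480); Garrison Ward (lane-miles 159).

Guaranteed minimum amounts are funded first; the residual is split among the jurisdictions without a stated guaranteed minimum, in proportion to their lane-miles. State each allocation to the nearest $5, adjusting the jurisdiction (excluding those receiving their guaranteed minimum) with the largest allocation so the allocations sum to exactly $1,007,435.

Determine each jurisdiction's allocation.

East Borough: $156,095 | Valley Township: $572,480 | Garrison Ward: $278,860

Minimums first: Valley Township $572,480. Residual $434,955.
Residual split over remaining lane-miles 248: East Borough 156,092.72 → $156,095; Garrison Ward 278,862.28 → $278,860.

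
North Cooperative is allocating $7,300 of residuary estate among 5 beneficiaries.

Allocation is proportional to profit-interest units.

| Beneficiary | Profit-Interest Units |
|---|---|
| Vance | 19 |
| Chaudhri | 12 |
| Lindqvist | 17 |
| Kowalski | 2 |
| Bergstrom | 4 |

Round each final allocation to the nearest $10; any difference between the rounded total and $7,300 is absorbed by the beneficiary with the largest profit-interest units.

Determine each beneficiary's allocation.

Vance: $2,570 | Chaudhri: $1,620 | Lindqvist: $2,300 | Kowalski: $270 | Bergstrom: $540

Combined profit-interest units = 19 + 12 + 17 + 2 + 4 = 54.
Proportional shares: Vance 2,568.52; Chaudhri 1,622.22; Lindqvist 2,298.15; Kowalski 270.37; Bergstrom 540.74.
After rounding ($10): Vance $2,570; Chaudhri $1,620; Lindqvist $2,300; Kowalski $270; Bergstrom $540. Sum = $7,300.
Rounded total matches; no reconciliation needed.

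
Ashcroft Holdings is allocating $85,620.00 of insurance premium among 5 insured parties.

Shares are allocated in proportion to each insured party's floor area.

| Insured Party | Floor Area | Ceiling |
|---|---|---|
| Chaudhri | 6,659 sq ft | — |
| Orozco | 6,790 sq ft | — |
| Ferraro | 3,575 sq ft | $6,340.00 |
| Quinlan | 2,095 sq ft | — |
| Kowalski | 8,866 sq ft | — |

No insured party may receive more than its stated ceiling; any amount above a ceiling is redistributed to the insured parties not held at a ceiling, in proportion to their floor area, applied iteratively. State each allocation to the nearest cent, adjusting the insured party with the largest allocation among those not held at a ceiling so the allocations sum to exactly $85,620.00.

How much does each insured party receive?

Total floor area = 27,985.
Proportional shares (ignoring caps): Chaudhri 20,373.1849; Orozco 20,773.9789; Ferraro 10,937.6988; Quinlan 6,409.6445; Kowalski 27,125.4929.
Held at cap: Ferraro ($6,340.00); remaining pool $79,280.00 reallocated over remaining floor area 24,410.
Redistributed shares: Chaudhri 21,627.4281 → $21,627.43; Orozco 22,052.8964 → $22,052.90; Quinlan 6,804.2442 → $6,804.24; Kowalski 28,795.4314 → $28,795.43.

Chaudhri: $21,627.43; Orozco: $22,052.90; Ferraro: $6,340.00; Quinlan: $6,804.24; Kowalski: $28,795.43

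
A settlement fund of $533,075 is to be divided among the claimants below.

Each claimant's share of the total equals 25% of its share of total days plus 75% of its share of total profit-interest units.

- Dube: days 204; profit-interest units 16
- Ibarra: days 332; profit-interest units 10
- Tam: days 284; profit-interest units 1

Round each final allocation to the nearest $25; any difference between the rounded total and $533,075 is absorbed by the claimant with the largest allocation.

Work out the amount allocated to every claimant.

Dube: $270,075 · Ibarra: $202,025 · Tam: $60,975

Days total 820; profit-interest units total 27.
Blended shares (25% days + 75% profit-interest units): Dube 0.5066; Ibarra 0.3790; Tam 0.1144.
Raw shares: Dube 270,076.89; Ibarra 202,033.98; Tam 60,964.13.
After rounding ($25): Dube $270,075; Ibarra $202,025; Tam $60,975. Sum = $533,075.
No rounding difference to absorb.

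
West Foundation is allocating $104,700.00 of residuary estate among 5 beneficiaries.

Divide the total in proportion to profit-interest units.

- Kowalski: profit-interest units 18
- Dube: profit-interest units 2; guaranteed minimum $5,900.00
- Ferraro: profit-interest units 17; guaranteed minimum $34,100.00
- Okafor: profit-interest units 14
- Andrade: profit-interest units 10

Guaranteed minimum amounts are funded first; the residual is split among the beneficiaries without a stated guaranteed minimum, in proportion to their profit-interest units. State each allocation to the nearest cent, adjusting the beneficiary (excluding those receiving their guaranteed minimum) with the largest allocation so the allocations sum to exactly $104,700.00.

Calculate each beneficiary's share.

Fund the minimums — Dube $5,900.00; Ferraro $34,100.00. Residual $64,700.00.
Residual split over remaining profit-interest units 42: Kowalski 27,728.5714 → $27,728.57; Okafor 21,566.6667 → $21,566.67; Andrade 15,404.7619 → $15,404.76.

Kowalski: $27,728.57 | Dube: $5,900.00 | Ferraro: $34,100.00 | Okafor: $21,566.67 | Andrade: $15,404.76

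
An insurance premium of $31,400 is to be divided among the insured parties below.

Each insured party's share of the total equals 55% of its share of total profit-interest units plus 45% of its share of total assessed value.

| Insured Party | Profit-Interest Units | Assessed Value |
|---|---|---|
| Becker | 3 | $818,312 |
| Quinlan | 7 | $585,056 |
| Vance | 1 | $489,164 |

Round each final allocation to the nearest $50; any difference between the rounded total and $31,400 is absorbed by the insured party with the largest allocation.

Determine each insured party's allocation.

Becker: $10,800 · Quinlan: $15,400 · Vance: $5,200

Totals — profit-interest units 11, assessed value 1,892,532.
Blended shares (55% profit-interest units + 45% assessed value): Becker 0.3446; Quinlan 0.4891; Vance 0.1663.
Pro-rata amounts: Becker 10,819.67; Quinlan 15,358.14; Vance 5,222.19.
Rounded to nearest $50: Becker $10,800; Quinlan $15,350; Vance $5,200. Sum = $31,350.
Difference $31,400 − $31,350 = +$50 applied to largest allocation (Quinlan): Quinlan becomes $15,400.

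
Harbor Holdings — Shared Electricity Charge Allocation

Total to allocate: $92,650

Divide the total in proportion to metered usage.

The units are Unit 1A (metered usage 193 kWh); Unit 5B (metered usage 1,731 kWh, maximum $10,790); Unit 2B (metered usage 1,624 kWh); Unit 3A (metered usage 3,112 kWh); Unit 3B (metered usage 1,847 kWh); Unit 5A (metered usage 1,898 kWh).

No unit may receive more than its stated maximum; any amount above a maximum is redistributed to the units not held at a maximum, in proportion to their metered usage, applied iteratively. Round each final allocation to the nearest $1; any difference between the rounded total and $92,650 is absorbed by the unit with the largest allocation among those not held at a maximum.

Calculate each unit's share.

Combined metered usage = 10,405.
Unconstrained shares: Unit 1A 1,718.54; Unit 5B 15,413.47; Unit 2B 14,460.70; Unit 3A 27,710.41; Unit 3B 16,446.38; Unit 5A 16,900.4998.
Cap binds for Unit 5B ($10,790); remaining pool $81,860 reallocated over remaining metered usage 8,674.
Shares after redistribution: Unit 1A 1,821.42 → $1,821; Unit 2B 15,326.34 → $15,326; Unit 3A 29,369.19 → $29,369; Unit 3B 17,430.88 → $17,431; Unit 5A 17,912.18 → $17,912.
Rounding difference +$1 applied to Unit 3A → $29,370.

Unit 1A: $1,821 · Unit 5B: $10,790 · Unit 2B: $15,326 · Unit 3A: $29,370 · Unit 3B: $17,431 · Unit 5A: $17,912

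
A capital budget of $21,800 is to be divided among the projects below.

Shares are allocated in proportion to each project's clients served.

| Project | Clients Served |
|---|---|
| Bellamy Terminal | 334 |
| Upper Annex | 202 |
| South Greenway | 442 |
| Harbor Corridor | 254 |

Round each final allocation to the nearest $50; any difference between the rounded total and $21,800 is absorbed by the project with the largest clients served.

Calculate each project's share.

Clients served total: 1,232.
Pro-rata amounts: Bellamy Terminal 334/1,232 × $21,800 = 5,910.06; Upper Annex 202/1,232 × $21,800 = 3,574.35; South Greenway 442/1,232 × $21,800 = 7,821.10; Harbor Corridor 254/1,232 × $21,800 = 4,494.48.
At nearest $50: Bellamy Terminal $5,900; Upper Annex $3,550; South Greenway $7,800; Harbor Corridor $4,500. Sum = $21,750.
Difference $21,800 − $21,750 = +$50 applied to largest clients served (South Greenway): South Greenway becomes $7,850.

Bellamy Terminal: $5,900 | Upper Annex: $3,550 | South Greenway: $7,850 | Harbor Corridor: $4,500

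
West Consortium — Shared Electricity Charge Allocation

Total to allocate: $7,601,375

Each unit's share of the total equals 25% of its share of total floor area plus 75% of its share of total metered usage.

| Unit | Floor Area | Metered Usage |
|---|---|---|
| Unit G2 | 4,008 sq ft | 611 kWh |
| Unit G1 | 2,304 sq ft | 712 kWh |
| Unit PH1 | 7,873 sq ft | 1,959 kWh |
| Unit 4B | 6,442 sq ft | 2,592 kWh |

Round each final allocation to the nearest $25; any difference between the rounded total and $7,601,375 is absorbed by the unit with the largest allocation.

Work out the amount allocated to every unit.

Totals — floor area 20,627, metered usage 5,874.
Blended shares (25% floor area + 75% metered usage): Unit G2 0.1266; Unit G1 0.1188; Unit PH1 0.3455; Unit 4B 0.4090.
Proportional shares: Unit G2 962,261.00; Unit G1 903,299.18; Unit PH1 2,626,645.49; Unit 4B 3,109,169.33.
At nearest $25: Unit G2 $962,250; Unit G1 $903,300; Unit PH1 $2,626,650; Unit 4B $3,109,175. Sum = $7,601,375.
Rounded total matches; no reconciliation needed.

Unit G2: $962,250; Unit G1: $903,300; Unit PH1: $2,626,650; Unit 4B: $3,109,175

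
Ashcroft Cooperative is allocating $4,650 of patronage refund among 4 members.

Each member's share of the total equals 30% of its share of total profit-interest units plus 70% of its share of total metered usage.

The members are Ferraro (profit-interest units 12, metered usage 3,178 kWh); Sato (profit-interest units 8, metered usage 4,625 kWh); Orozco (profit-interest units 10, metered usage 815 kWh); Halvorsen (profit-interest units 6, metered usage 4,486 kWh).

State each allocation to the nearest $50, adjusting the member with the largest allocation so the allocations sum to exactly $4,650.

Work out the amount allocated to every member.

Totals — profit-interest units 36, metered usage 13,104.
Blended shares (30% profit-interest units + 70% metered usage): Ferraro 0.2698; Sato 0.3137; Orozco 0.1269; Halvorsen 0.2896.
Pro-rata amounts: Ferraro 1,254.41; Sato 1,458.84; Orozco 589.94; Halvorsen 1,346.81.
After rounding ($50): Ferraro $1,250; Sato $1,450; Orozco $600; Halvorsen $1,350. Sum = $4,650.
No rounding difference to absorb.

Ferraro: $1,250 · Sato: $1,450 · Orozco: $600 · Halvorsen: $1,350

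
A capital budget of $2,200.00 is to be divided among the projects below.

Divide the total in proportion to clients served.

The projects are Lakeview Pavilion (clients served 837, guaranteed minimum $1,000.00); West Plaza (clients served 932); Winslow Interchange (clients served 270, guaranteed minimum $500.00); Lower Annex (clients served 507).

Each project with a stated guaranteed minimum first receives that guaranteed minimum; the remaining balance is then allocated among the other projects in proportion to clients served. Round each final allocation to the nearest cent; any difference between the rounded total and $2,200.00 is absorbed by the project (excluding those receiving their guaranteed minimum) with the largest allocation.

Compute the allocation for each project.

Lakeview Pavilion: $1,000.00; West Plaza: $453.37; Winslow Interchange: $500.00; Lower Annex: $246.63

Guaranteed amounts: Lakeview Pavilion $1,000.00; Winslow Interchange $500.00. Remaining pool $700.00.
Remaining pool split over remaining clients served 1,439: West Plaza 453.3704 → $453.37; Lower Annex 246.6296 → $246.63.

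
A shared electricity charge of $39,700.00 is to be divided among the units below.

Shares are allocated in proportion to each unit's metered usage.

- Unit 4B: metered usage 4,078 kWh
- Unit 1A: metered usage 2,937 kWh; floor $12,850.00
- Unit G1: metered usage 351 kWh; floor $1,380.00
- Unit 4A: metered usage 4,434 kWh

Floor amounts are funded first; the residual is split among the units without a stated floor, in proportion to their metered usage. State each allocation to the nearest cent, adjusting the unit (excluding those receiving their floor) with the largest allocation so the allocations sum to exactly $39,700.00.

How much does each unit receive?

Unit 4B: $12,202.38 | Unit 1A: $12,850.00 | Unit G1: $1,380.00 | Unit 4A: $13,267.62

Minimums first: Unit 1A $12,850.00; Unit G1 $1,380.00. Remaining pool $25,470.00.
Remaining pool split over remaining metered usage 8,512: Unit 4B 12,202.3802 → $12,202.38; Unit 4A 13,267.6198 → $13,267.62.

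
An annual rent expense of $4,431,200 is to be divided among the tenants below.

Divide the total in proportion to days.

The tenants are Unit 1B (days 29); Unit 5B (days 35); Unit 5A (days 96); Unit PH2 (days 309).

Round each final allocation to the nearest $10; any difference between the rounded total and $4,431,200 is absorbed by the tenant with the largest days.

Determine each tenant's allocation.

Combined days = 469.
Pro-rata amounts: Unit 1B 29/469 × $4,431,200 = 273,997.44; Unit 5B 35/469 × $4,431,200 = 330,686.57; Unit 5A 96/469 × $4,431,200 = 907,026.01; Unit PH2 309/469 × $4,431,200 = 2,919,489.98.
At nearest $10: Unit 1B $274,000; Unit 5B $330,690; Unit 5A $907,030; Unit PH2 $2,919,490. Sum = $4,431,210.
Difference $4,431,200 − $4,431,210 = −$10 applied to largest days (Unit PH2): Unit PH2 becomes $2,919,480.

Unit 1B: $274,000 | Unit 5B: $330,690 | Unit 5A: $907,030 | Unit PH2: $2,919,480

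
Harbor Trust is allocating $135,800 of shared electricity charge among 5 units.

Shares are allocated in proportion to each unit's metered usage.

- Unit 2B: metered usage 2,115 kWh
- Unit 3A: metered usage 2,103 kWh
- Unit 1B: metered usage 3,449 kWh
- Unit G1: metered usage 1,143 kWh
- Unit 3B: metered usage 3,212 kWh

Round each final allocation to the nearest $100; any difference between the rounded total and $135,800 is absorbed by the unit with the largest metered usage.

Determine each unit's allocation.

Unit 2B: $23,900 | Unit 3A: $23,800 | Unit 1B: $38,900 | Unit G1: $12,900 | Unit 3B: $36,300

Total metered usage = 2,115 + 2,103 + 3,449 + 1,143 + 3,212 = 12,022.
Proportional shares: Unit 2B 23,890.95; Unit 3A 23,755.40; Unit 1B 38,959.76; Unit G1 12,911.28; Unit 3B 36,282.62.
At nearest $100: Unit 2B $23,900; Unit 3A $23,800; Unit 1B $39,000; Unit G1 $12,900; Unit 3B $36,300. Sum = $135,900.
Difference $135,800 − $135,900 = −$100 applied to largest metered usage (Unit 1B): Unit 1B becomes $38,900.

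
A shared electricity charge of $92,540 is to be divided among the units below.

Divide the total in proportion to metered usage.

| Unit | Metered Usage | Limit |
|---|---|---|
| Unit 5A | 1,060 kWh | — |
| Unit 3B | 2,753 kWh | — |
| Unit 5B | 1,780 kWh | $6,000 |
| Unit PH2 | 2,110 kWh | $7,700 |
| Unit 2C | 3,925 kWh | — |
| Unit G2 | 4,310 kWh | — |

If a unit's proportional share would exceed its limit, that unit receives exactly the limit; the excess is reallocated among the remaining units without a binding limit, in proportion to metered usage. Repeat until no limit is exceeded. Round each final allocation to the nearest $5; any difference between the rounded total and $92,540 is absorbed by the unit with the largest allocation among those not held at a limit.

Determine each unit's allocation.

Metered usage total: 15,938.
Unconstrained shares: Unit 5A 6,154.62; Unit 3B 15,984.60; Unit 5B 10,335.12; Unit PH2 12,251.19; Unit 2C 22,789.53; Unit G2 25,024.93.
Capped: Unit 5B ($6,000), Unit PH2 ($7,700); remaining pool $78,840 reallocated over remaining metered usage 12,048.
Redistributed shares: Unit 5A 6,936.45 → $6,935; Unit 3B 18,015.15 → $18,015; Unit 2C 25,684.51 → $25,685; Unit G2 28,203.88 → $28,205.

Unit 5A: $6,935; Unit 3B: $18,015; Unit 5B: $6,000; Unit PH2: $7,700; Unit 2C: $25,685; Unit G2: $28,205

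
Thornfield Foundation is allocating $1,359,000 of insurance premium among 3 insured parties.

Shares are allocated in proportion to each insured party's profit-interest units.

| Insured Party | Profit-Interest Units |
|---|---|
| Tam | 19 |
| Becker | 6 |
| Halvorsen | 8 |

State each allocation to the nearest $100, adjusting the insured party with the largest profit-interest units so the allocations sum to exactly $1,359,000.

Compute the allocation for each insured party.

Total profit-interest units = 33.
Raw shares: Tam 19/33 × $1,359,000 = 782,454.55; Becker 6/33 × $1,359,000 = 247,090.91; Halvorsen 8/33 × $1,359,000 = 329,454.55.
After rounding ($100): Tam $782,500; Becker $247,100; Halvorsen $329,500. Sum = $1,359,100.
Difference $1,359,000 − $1,359,100 = −$100 applied to largest profit-interest units (Tam): Tam becomes $782,400.

Tam: $782,400 | Becker: $247,100 | Halvorsen: $329,500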